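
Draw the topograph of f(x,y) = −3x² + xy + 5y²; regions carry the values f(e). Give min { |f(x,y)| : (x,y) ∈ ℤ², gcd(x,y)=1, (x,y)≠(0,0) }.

descent: ρ → (5,-1,-3)
descent: ρ → (-3,7,1)  [lands on river]
river: ρ → (1,7,-3)
river: ρ → (-3,5,3)
river: ρ → (3,7,-1)
river: ρ → (-1,7,3)
river: ρ → (3,5,-3)
closes: descent 2, river 6
min |a| on river = 1

1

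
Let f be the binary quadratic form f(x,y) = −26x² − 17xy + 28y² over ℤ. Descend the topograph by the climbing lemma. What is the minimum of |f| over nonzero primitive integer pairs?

descent: ρ → (28,17,-26)  [lands on river]
river: ρ → (-26,35,19)
river: ρ → (19,41,-20)
river: ρ → (-20,39,21)
river: ρ → (21,45,-14)
river: ρ → (-14,39,30)
river: ρ → (30,21,-23)
river: ρ → (-23,25,28)
river: ρ → (28,31,-20)
river: ρ → (-20,49,10)
river: ρ → (10,51,-15)
river: ρ → (-15,39,28)
closes: descent 1, river 12
min |a| on river = 10

10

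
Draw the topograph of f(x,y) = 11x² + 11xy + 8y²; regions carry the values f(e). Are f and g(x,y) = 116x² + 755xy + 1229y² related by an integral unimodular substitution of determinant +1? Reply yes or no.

D₁ = -231, D₂ = -231
f: flip: (11,11,8)→(8,-11,11)
f: translate: b→5 (≡-11 mod 16), so (8,-11,11)→(8,5,8)
f: reduced (well bottom): (8,5,8) with a≤c, −a<b≤a
g: translate: b→59 (≡755 mod 232), so (116,755,1229)→(116,59,8)
g: flip: (116,59,8)→(8,-59,116)
g: translate: b→5 (≡-59 mod 16), so (8,-59,116)→(8,5,8)
g: reduced (well bottom): (8,5,8) with a≤c, −a<b≤a
reduced forms (8, 5, 8) vs (8, 5, 8) ⇒ equivalent

yes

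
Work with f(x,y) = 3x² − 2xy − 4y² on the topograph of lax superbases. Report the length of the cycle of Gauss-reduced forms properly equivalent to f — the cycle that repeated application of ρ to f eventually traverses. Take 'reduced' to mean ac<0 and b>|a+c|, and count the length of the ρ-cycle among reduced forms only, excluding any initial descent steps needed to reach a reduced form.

D = 52, ⌊√D⌋ = 7
descent: ρ → (-4,2,3)  [lands on river]
river: ρ → (3,4,-3)
river: ρ → (-3,2,4)
river: ρ → (4,6,-1)
river: ρ → (-1,6,4)
river: ρ → (4,2,-3)
river: ρ → (-3,4,3)
river: ρ → (3,2,-4)
river: ρ → (-4,6,1)
river: ρ → (1,6,-4)
ρ-cycle length = 10 (tail of 1 descent step not counted)

10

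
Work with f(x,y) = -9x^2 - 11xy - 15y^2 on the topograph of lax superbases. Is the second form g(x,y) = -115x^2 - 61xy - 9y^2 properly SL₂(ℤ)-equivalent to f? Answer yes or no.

D₁ = -419, D₂ = -419
f is negative-definite; reduce −f:
−f: translate: b→-7 (≡11 mod 18), so (9,11,15)→(9,-7,13)
−f: reduced (well bottom): (9,-7,13) with a≤c, −a<b≤a
flip sign back: reduced form of f is (-9,7,-13)
g is negative-definite; reduce −g:
−g: flip: (115,61,9)→(9,-61,115)
−g: translate: b→-7 (≡-61 mod 18), so (9,-61,115)→(9,-7,13)
−g: reduced (well bottom): (9,-7,13) with a≤c, −a<b≤a
flip sign back: reduced form of g is (-9,7,-13)
reduced forms (-9, 7, -13) vs (-9, 7, -13) ⇒ equivalent

yes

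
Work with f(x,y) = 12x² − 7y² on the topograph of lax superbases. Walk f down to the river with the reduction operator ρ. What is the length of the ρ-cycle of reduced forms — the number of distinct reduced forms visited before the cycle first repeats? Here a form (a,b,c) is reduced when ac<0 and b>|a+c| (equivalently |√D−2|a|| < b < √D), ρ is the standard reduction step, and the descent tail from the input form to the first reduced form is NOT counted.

D = 336, ⌊√D⌋ = 18
descent: ρ → (-7,14,5)  [lands on river]
river: ρ → (5,16,-4)
river: ρ → (-4,16,5)
river: ρ → (5,14,-7)
ρ-cycle length = 4 (tail of 1 descent step not counted)

4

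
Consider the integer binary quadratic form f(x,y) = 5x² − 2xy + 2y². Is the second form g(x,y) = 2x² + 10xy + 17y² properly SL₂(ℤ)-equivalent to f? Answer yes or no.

D₁ = -36, D₂ = -36
f: flip: (5,-2,2)→(2,2,5)
f: reduced (well bottom): (2,2,5) with a≤c, −a<b≤a
g: translate: b→2 (≡10 mod 4), so (2,10,17)→(2,2,5)
g: reduced (well bottom): (2,2,5) with a≤c, −a<b≤a
reduced forms (2, 2, 5) vs (2, 2, 5) ⇒ equivalent

yes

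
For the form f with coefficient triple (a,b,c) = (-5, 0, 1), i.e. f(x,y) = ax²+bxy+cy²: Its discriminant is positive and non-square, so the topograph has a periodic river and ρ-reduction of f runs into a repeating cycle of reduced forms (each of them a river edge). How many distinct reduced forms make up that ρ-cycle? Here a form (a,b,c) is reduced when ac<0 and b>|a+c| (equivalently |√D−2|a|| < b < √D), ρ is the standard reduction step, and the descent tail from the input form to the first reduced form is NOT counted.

D = 20, ⌊√D⌋ = 4
descent: ρ → (1,4,-1)  [lands on river]
river: ρ → (-1,4,1)
ρ-cycle length = 2 (tail of 1 descent step not counted)

2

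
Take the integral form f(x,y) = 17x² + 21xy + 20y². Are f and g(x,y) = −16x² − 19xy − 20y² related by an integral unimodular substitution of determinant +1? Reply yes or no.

D₁ = -919, D₂ = -919
f: translate: b→-13 (≡21 mod 34), so (17,21,20)→(17,-13,16)
f: flip: (17,-13,16)→(16,13,17)
f: reduced (well bottom): (16,13,17) with a≤c, −a<b≤a
g is negative-definite; reduce −g:
−g: translate: b→-13 (≡19 mod 32), so (16,19,20)→(16,-13,17)
−g: reduced (well bottom): (16,-13,17) with a≤c, −a<b≤a
flip sign back: reduced form of g is (-16,13,-17)
reduced forms (16, 13, 17) vs (-16, 13, -17) ⇒ inequivalent

no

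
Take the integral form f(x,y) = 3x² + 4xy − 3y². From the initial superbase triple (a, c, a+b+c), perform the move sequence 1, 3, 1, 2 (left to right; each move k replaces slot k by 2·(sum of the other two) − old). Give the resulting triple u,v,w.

start (3,-3,4) = (f(1,0),f(0,1),f(1,1))
replace slot 1: 2·((-3)+4) − 3 = -1 → (-1,-3,4)
replace slot 3: 2·((-1)+(-3)) − 4 = -12 → (-1,-3,-12)
replace slot 1: 2·((-3)+(-12)) − (-1) = -29 → (-29,-3,-12)
replace slot 2: 2·((-29)+(-12)) − (-3) = -79 → (-29,-79,-12)

-29,-79,-12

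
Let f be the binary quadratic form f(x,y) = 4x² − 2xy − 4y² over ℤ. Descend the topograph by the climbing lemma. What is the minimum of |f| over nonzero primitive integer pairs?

descent: ρ → (-4,2,4)  [lands on river]
river: ρ → (4,6,-2)
river: ρ → (-2,6,4)
river: ρ → (4,2,-4)
river: ρ → (-4,6,2)
river: ρ → (2,6,-4)
closes: descent 1, river 6
min |a| on river = 2

2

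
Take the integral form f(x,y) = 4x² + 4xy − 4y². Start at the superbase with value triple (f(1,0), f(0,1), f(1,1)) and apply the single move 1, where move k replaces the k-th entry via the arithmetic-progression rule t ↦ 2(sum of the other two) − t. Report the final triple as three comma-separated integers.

start (4,-4,4) = (f(1,0),f(0,1),f(1,1))
replace slot 1: 2·((-4)+4) − 4 = -4 → (-4,-4,4)

-4,-4,4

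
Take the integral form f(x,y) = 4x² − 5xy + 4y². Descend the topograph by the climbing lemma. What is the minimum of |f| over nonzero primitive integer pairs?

translate: b→3 (≡-5 mod 8), so (4,-5,4)→(4,3,3)
flip: (4,3,3)→(3,-3,4)
translate: b→3 (≡-3 mod 6), so (3,-3,4)→(3,3,4)
reduced (well bottom): (3,3,4) with a≤c, −a<b≤a
well minimum = a = 3

3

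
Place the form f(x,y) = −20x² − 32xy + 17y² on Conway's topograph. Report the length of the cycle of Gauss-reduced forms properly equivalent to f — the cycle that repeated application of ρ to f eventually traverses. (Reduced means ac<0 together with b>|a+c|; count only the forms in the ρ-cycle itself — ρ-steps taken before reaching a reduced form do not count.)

D = 2384, ⌊√D⌋ = 48
descent: ρ → (17,32,-20)  [lands on river]
river: ρ → (-20,48,1)
river: ρ → (1,48,-20)
river: ρ → (-20,32,17)
river: ρ → (17,36,-16)
river: ρ → (-16,28,25)
river: ρ → (25,22,-19)
river: ρ → (-19,16,28)
river: ρ → (28,40,-7)
river: ρ → (-7,44,16)
river: ρ → (16,20,-31)
river: ρ → (-31,42,5)
river: ρ → (5,48,-4)
river: ρ → (-4,48,5)
river: ρ → (5,42,-31)
river: ρ → (-31,20,16)
river: ρ → (16,44,-7)
river: ρ → (-7,40,28)
river: ρ → (28,16,-19)
river: ρ → (-19,22,25)
river: ρ → (25,28,-16)
river: ρ → (-16,36,17)
ρ-cycle length = 22 (tail of 1 descent step not counted)

22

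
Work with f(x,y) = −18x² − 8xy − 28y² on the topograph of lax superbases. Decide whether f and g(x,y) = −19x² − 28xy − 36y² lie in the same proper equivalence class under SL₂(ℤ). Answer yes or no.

D₁ = -1952, D₂ = -1952
f is negative-definite; reduce −f:
−f: reduced (well bottom): (18,8,28) with a≤c, −a<b≤a
flip sign back: reduced form of f is (-18,-8,-28)
g is negative-definite; reduce −g:
−g: translate: b→-10 (≡28 mod 38), so (19,28,36)→(19,-10,27)
−g: reduced (well bottom): (19,-10,27) with a≤c, −a<b≤a
flip sign back: reduced form of g is (-19,10,-27)
reduced forms (-18, -8, -28) vs (-19, 10, -27) ⇒ inequivalent

no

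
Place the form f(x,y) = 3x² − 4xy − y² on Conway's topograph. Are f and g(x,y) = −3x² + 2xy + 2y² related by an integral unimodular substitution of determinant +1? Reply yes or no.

D₁ = 28, D₂ = 28
river cycle of f (length 4): (-1, 4, 3), (3, 2, -2), (-2, 2, 3), (3, 4, -1)
river cycle of g (length 4): (2, 2, -3), (-3, 4, 1), (1, 4, -3), (-3, 2, 2)
cycles differ ⇒ inequivalent

no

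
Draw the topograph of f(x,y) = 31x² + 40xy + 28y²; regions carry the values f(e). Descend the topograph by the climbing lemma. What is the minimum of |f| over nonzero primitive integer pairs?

translate: b→-22 (≡40 mod 62), so (31,40,28)→(31,-22,19)
flip: (31,-22,19)→(19,22,31)
translate: b→-16 (≡22 mod 38), so (19,22,31)→(19,-16,28)
reduced (well bottom): (19,-16,28) with a≤c, −a<b≤a
well minimum = a = 19

19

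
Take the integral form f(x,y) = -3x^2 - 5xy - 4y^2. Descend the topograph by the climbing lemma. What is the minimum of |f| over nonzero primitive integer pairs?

translate: b→-1 (≡5 mod 6), so (3,5,4)→(3,-1,2)
flip: (3,-1,2)→(2,1,3)
reduced (well bottom): (2,1,3) with a≤c, −a<b≤a
well minimum |f| = |-2| = 2 (negative-definite)

2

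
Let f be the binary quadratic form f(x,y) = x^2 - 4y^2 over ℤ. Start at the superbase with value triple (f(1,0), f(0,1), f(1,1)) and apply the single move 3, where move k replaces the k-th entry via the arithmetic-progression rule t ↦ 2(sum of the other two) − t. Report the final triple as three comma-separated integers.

start (1,-4,-3) = (f(1,0),f(0,1),f(1,1))
replace slot 3: 2·(1+(-4)) − (-3) = -3 → (1,-4,-3)

1,-4,-3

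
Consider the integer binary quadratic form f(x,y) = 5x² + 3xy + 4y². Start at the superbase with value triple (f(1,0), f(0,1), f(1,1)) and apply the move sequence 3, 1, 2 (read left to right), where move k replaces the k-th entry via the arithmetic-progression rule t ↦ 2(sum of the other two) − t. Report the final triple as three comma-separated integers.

start (5,4,12) = (f(1,0),f(0,1),f(1,1))
replace slot 3: 2·(5+4) − 12 = 6 → (5,4,6)
replace slot 1: 2·(4+6) − 5 = 15 → (15,4,6)
replace slot 2: 2·(15+6) − 4 = 38 → (15,38,6)

15,38,6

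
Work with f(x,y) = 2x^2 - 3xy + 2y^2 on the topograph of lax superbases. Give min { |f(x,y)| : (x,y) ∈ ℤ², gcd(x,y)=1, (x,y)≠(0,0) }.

translate: b→1 (≡-3 mod 4), so (2,-3,2)→(2,1,1)
flip: (2,1,1)→(1,-1,2)
translate: b→1 (≡-1 mod 2), so (1,-1,2)→(1,1,2)
reduced (well bottom): (1,1,2) with a≤c, −a<b≤a
well minimum = a = 1

1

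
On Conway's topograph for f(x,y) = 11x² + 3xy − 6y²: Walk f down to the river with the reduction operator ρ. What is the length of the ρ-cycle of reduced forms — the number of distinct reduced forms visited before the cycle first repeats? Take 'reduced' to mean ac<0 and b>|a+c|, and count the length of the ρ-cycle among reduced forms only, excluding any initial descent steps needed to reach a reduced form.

D = 273, ⌊√D⌋ = 16
descent: ρ → (-6,9,8)  [lands on river]
river: ρ → (8,7,-7)
river: ρ → (-7,7,8)
river: ρ → (8,9,-6)
river: ρ → (-6,15,2)
river: ρ → (2,13,-13)
river: ρ → (-13,13,2)
river: ρ → (2,15,-6)
ρ-cycle length = 8 (tail of 1 descent step not counted)

8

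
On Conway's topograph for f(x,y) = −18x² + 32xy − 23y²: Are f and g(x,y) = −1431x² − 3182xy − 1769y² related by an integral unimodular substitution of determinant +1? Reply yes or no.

D₁ = -632, D₂ = -632
f is negative-definite; reduce −f:
−f: translate: b→4 (≡-32 mod 36), so (18,-32,23)→(18,4,9)
−f: flip: (18,4,9)→(9,-4,18)
−f: reduced (well bottom): (9,-4,18) with a≤c, −a<b≤a
flip sign back: reduced form of f is (-9,4,-18)
g is negative-definite; reduce −g:
−g: translate: b→320 (≡3182 mod 2862), so (1431,3182,1769)→(1431,320,18)
−g: flip: (1431,320,18)→(18,-320,1431)
−g: translate: b→4 (≡-320 mod 36), so (18,-320,1431)→(18,4,9)
−g: flip: (18,4,9)→(9,-4,18)
−g: reduced (well bottom): (9,-4,18) with a≤c, −a<b≤a
flip sign back: reduced form of g is (-9,4,-18)
reduced forms (-9, 4, -18) vs (-9, 4, -18) ⇒ equivalent

yes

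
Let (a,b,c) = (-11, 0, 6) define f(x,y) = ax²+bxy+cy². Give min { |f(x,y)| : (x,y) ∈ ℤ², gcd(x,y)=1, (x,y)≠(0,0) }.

descent: ρ → (6,12,-5)  [lands on river]
river: ρ → (-5,8,10)
river: ρ → (10,12,-3)
river: ρ → (-3,12,10)
river: ρ → (10,8,-5)
river: ρ → (-5,12,6)
closes: descent 1, river 6
min |a| on river = 3

3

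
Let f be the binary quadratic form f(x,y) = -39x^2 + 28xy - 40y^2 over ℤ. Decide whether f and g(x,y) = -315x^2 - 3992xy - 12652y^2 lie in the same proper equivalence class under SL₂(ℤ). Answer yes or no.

D₁ = -5456, D₂ = -5456
f is negative-definite; reduce −f:
−f: reduced (well bottom): (39,-28,40) with a≤c, −a<b≤a
flip sign back: reduced form of f is (-39,28,-40)
g is negative-definite; reduce −g:
−g: translate: b→212 (≡3992 mod 630), so (315,3992,12652)→(315,212,40)
−g: flip: (315,212,40)→(40,-212,315)
−g: translate: b→28 (≡-212 mod 80), so (40,-212,315)→(40,28,39)
−g: flip: (40,28,39)→(39,-28,40)
−g: reduced (well bottom): (39,-28,40) with a≤c, −a<b≤a
flip sign back: reduced form of g is (-39,28,-40)
reduced forms (-39, 28, -40) vs (-39, 28, -40) ⇒ equivalent

yes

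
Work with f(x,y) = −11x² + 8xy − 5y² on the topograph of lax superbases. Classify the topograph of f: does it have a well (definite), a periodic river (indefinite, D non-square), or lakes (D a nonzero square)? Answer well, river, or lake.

D = b²−4ac = 8² − 4·(-11)·(-5) = -156
D < 0 ⇒ definite ⇒ every region one sign ⇒ single well

well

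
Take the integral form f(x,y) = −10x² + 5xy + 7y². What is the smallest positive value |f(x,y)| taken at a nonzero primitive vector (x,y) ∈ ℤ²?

river: ρ → (7,9,-8)
river: ρ → (-8,7,8)
river: ρ → (8,9,-7)
river: ρ → (-7,5,10)
river: ρ → (10,15,-2)
river: ρ → (-2,17,2)
river: ρ → (2,15,-10)
river: ρ → (-10,5,7)
closes: descent 0, river 8
min |a| on river = 2

2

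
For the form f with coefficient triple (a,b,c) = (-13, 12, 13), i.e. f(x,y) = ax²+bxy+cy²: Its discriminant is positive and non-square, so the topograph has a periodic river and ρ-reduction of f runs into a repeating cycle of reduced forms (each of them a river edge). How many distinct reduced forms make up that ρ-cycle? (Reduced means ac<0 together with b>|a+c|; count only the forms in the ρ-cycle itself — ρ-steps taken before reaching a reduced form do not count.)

D = 820, ⌊√D⌋ = 28
river: ρ → (13,14,-12)
river: ρ → (-12,10,15)
river: ρ → (15,20,-7)
river: ρ → (-7,22,12)
river: ρ → (12,26,-3)
river: ρ → (-3,28,3)
river: ρ → (3,26,-12)
river: ρ → (-12,22,7)
river: ρ → (7,20,-15)
river: ρ → (-15,10,12)
river: ρ → (12,14,-13)
river: ρ → (-13,12,13)
ρ-cycle length = 12 (tail of 0 descent steps not counted)

12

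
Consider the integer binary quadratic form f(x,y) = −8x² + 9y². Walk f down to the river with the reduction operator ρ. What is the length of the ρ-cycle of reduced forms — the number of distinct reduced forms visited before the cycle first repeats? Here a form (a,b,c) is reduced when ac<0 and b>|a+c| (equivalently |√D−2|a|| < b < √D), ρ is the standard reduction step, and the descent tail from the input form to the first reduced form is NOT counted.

D = 288, ⌊√D⌋ = 16
descent: ρ → (9,0,-8)
descent: ρ → (-8,16,1)  [lands on river]
river: ρ → (1,16,-8)
ρ-cycle length = 2 (tail of 2 descent steps not counted)

2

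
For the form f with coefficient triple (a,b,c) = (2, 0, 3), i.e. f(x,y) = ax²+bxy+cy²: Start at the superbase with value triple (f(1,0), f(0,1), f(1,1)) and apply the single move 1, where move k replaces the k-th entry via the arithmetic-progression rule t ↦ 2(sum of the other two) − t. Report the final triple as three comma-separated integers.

start (2,3,5) = (f(1,0),f(0,1),f(1,1))
replace slot 1: 2·(3+5) − 2 = 14 → (14,3,5)

14,3,5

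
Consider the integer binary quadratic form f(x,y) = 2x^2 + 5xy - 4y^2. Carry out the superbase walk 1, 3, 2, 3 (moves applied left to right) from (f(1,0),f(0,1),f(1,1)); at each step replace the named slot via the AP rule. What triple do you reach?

start (2,-4,3) = (f(1,0),f(0,1),f(1,1))
replace slot 1: 2·((-4)+3) − 2 = -4 → (-4,-4,3)
replace slot 3: 2·((-4)+(-4)) − 3 = -19 → (-4,-4,-19)
replace slot 2: 2·((-4)+(-19)) − (-4) = -42 → (-4,-42,-19)
replace slot 3: 2·((-4)+(-42)) − (-19) = -73 → (-4,-42,-73)

-4,-42,-73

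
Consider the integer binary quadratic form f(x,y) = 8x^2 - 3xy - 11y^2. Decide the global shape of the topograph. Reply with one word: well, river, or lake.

D = b²−4ac = (-3)² − 4·8·(-11) = 361
D = 19² is a perfect square ⇒ form factors over ℤ ⇒ lakes

lake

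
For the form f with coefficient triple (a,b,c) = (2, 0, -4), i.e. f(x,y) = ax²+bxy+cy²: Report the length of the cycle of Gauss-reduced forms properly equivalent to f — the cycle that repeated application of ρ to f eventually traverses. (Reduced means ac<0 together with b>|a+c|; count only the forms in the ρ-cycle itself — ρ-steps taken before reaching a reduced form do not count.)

D = 32, ⌊√D⌋ = 5
descent: ρ → (-4,0,2)
descent: ρ → (2,4,-2)  [lands on river]
river: ρ → (-2,4,2)
ρ-cycle length = 2 (tail of 2 descent steps not counted)

2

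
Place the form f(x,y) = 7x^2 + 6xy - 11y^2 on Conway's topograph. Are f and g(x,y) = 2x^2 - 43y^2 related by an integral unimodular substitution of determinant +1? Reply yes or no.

D₁ = 344, D₂ = 344
river cycle of f (length 10): (-11, 16, 2), (2, 16, -11), (-11, 6, 7), (7, 8, -10), (-10, 12, 5), (5, 18, -1), (-1, 18, 5), (5, 12, -10), (-10, 8, 7), (7, 6, -11)
river cycle of g (length 10): (2, 16, -11), (-11, 6, 7), (7, 8, -10), (-10, 12, 5), (5, 18, -1), (-1, 18, 5), (5, 12, -10), (-10, 8, 7), (7, 6, -11), (-11, 16, 2)
cycles coincide ⇒ equivalent

yes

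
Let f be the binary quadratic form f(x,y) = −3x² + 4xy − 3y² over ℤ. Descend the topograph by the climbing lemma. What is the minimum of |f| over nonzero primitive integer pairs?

translate: b→2 (≡-4 mod 6), so (3,-4,3)→(3,2,2)
flip: (3,2,2)→(2,-2,3)
translate: b→2 (≡-2 mod 4), so (2,-2,3)→(2,2,3)
reduced (well bottom): (2,2,3) with a≤c, −a<b≤a
well minimum |f| = |-2| = 2 (negative-definite)

2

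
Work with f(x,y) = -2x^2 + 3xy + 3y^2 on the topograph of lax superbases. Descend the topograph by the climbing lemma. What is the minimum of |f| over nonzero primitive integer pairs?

river: ρ → (3,3,-2)
river: ρ → (-2,5,1)
river: ρ → (1,5,-2)
river: ρ → (-2,3,3)
closes: descent 0, river 4
min |a| on river = 1

1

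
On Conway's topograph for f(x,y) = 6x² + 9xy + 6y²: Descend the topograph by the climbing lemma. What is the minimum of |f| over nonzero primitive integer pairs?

translate: b→-3 (≡9 mod 12), so (6,9,6)→(6,-3,3)
flip: (6,-3,3)→(3,3,6)
reduced (well bottom): (3,3,6) with a≤c, −a<b≤a
well minimum = a = 3

3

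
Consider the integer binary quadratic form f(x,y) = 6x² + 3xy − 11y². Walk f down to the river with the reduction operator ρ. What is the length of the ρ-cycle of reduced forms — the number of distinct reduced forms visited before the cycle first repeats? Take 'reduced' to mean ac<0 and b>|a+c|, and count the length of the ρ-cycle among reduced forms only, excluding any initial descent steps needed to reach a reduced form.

D = 273, ⌊√D⌋ = 16
descent: ρ → (-11,-3,6)
descent: ρ → (6,15,-2)  [lands on river]
river: ρ → (-2,13,13)
river: ρ → (13,13,-2)
river: ρ → (-2,15,6)
river: ρ → (6,9,-8)
river: ρ → (-8,7,7)
river: ρ → (7,7,-8)
river: ρ → (-8,9,6)
ρ-cycle length = 8 (tail of 2 descent steps not counted)

8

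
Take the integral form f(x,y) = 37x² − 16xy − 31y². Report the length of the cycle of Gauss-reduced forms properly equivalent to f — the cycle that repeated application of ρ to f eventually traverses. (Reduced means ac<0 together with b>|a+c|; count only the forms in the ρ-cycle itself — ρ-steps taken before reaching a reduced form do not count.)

D = 4844, ⌊√D⌋ = 69
descent: ρ → (-31,16,37)  [lands on river]
river: ρ → (37,58,-10)
river: ρ → (-10,62,25)
river: ρ → (25,38,-34)
river: ρ → (-34,30,29)
river: ρ → (29,28,-35)
river: ρ → (-35,42,22)
river: ρ → (22,46,-31)
ρ-cycle length = 8 (tail of 1 descent step not counted)

8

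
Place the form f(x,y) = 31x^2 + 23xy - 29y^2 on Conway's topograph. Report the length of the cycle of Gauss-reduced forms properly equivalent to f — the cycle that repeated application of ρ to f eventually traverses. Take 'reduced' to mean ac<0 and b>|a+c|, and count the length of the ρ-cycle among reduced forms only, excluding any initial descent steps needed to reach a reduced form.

D = 4125, ⌊√D⌋ = 64
river: ρ → (-29,35,25)
river: ρ → (25,15,-39)
river: ρ → (-39,63,1)
river: ρ → (1,63,-39)
river: ρ → (-39,15,25)
river: ρ → (25,35,-29)
river: ρ → (-29,23,31)
river: ρ → (31,39,-21)
river: ρ → (-21,45,25)
river: ρ → (25,55,-11)
river: ρ → (-11,55,25)
river: ρ → (25,45,-21)
river: ρ → (-21,39,31)
river: ρ → (31,23,-29)
ρ-cycle length = 14 (tail of 0 descent steps not counted)

14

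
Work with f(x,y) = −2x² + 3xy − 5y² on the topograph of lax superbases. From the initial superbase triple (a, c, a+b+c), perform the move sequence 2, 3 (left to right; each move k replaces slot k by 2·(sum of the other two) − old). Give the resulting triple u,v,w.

start (-2,-5,-4) = (f(1,0),f(0,1),f(1,1))
replace slot 2: 2·((-2)+(-4)) − (-5) = -7 → (-2,-7,-4)
replace slot 3: 2·((-2)+(-7)) − (-4) = -14 → (-2,-7,-14)

-2,-7,-14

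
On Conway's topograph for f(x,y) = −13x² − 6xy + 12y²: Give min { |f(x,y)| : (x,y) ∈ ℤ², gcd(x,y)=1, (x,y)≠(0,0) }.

descent: ρ → (12,6,-13)  [lands on river]
river: ρ → (-13,20,5)
river: ρ → (5,20,-13)
river: ρ → (-13,6,12)
river: ρ → (12,18,-7)
river: ρ → (-7,24,3)
river: ρ → (3,24,-7)
river: ρ → (-7,18,12)
closes: descent 1, river 8
min |a| on river = 3

3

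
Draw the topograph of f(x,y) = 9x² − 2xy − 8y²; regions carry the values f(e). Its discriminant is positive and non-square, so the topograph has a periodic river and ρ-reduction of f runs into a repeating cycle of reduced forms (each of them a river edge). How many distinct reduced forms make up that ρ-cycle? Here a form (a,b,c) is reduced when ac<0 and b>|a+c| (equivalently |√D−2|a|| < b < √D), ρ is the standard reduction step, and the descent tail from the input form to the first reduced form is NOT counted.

D = 292, ⌊√D⌋ = 17
descent: ρ → (-8,2,9)  [lands on river]
river: ρ → (9,16,-1)
river: ρ → (-1,16,9)
river: ρ → (9,2,-8)
river: ρ → (-8,14,3)
river: ρ → (3,16,-3)
river: ρ → (-3,14,8)
river: ρ → (8,2,-9)
river: ρ → (-9,16,1)
river: ρ → (1,16,-9)
river: ρ → (-9,2,8)
river: ρ → (8,14,-3)
river: ρ → (-3,16,3)
river: ρ → (3,14,-8)
ρ-cycle length = 14 (tail of 1 descent step not counted)

14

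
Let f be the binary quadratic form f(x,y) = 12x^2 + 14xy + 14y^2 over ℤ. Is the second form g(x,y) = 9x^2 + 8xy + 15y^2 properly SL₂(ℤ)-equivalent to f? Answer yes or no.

D₁ = -476, D₂ = -476
f: translate: b→-10 (≡14 mod 24), so (12,14,14)→(12,-10,12)
f: flip: (12,-10,12)→(12,10,12)
f: reduced (well bottom): (12,10,12) with a≤c, −a<b≤a
g: reduced (well bottom): (9,8,15) with a≤c, −a<b≤a
reduced forms (12, 10, 12) vs (9, 8, 15) ⇒ inequivalent

no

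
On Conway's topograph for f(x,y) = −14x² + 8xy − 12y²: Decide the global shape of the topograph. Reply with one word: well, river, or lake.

D = b²−4ac = 8² − 4·(-14)·(-12) = -608
D < 0 ⇒ definite ⇒ every region one sign ⇒ single well

well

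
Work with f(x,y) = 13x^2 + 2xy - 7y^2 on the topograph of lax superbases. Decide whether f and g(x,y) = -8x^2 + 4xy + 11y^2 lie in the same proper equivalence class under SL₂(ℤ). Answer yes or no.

D₁ = 368, D₂ = 368
river cycle of f (length 8): (-7, 12, 8), (8, 4, -11), (-11, 18, 1), (1, 18, -11), (-11, 4, 8), (8, 12, -7), (-7, 16, 4), (4, 16, -7)
river cycle of g (length 8): (11, 18, -1), (-1, 18, 11), (11, 4, -8), (-8, 12, 7), (7, 16, -4), (-4, 16, 7), (7, 12, -8), (-8, 4, 11)
cycles differ ⇒ inequivalent

no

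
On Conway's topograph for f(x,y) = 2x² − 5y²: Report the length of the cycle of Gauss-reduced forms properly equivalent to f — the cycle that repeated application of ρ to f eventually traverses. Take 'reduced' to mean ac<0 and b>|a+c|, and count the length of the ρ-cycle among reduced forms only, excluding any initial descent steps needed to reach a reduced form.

D = 40, ⌊√D⌋ = 6
descent: ρ → (-5,0,2)
descent: ρ → (2,4,-3)  [lands on river]
river: ρ → (-3,2,3)
river: ρ → (3,4,-2)
river: ρ → (-2,4,3)
river: ρ → (3,2,-3)
river: ρ → (-3,4,2)
ρ-cycle length = 6 (tail of 2 descent steps not counted)

6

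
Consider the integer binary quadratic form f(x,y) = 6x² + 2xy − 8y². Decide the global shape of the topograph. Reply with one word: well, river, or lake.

D = b²−4ac = 2² − 4·6·(-8) = 196
D = 14² is a perfect square ⇒ form factors over ℤ ⇒ lakes

lake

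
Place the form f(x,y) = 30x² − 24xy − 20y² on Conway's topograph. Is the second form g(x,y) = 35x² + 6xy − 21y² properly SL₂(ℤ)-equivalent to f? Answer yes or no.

D₁ = 2976, D₂ = 2976
river cycle of f (length 10): (-20, 24, 30), (30, 36, -14), (-14, 48, 12), (12, 48, -14), (-14, 36, 30), (30, 24, -20), (-20, 16, 34), (34, 52, -2), (-2, 52, 34), (34, 16, -20)
river cycle of g (length 10): (-21, 36, 20), (20, 44, -13), (-13, 34, 35), (35, 36, -12), (-12, 36, 35), (35, 34, -13), (-13, 44, 20), (20, 36, -21), (-21, 48, 8), (8, 48, -21)
cycles differ ⇒ inequivalent

no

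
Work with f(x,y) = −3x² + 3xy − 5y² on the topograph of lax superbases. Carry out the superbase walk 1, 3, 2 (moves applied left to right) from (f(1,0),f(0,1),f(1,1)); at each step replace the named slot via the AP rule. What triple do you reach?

start (-3,-5,-5) = (f(1,0),f(0,1),f(1,1))
replace slot 1: 2·((-5)+(-5)) − (-3) = -17 → (-17,-5,-5)
replace slot 3: 2·((-17)+(-5)) − (-5) = -39 → (-17,-5,-39)
replace slot 2: 2·((-17)+(-39)) − (-5) = -107 → (-17,-107,-39)

-17,-107,-39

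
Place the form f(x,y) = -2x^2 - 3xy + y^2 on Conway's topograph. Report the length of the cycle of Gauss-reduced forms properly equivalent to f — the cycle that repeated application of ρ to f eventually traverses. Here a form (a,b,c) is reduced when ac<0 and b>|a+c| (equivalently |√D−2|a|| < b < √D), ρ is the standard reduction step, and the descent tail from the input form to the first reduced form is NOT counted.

D = 17, ⌊√D⌋ = 4
descent: ρ → (1,3,-2)  [lands on river]
river: ρ → (-2,1,2)
river: ρ → (2,3,-1)
river: ρ → (-1,3,2)
river: ρ → (2,1,-2)
river: ρ → (-2,3,1)
ρ-cycle length = 6 (tail of 1 descent step not counted)

6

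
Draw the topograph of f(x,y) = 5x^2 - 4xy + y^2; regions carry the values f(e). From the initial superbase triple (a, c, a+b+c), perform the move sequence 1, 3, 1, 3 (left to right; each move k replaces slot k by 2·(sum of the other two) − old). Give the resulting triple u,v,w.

start (5,1,2) = (f(1,0),f(0,1),f(1,1))
replace slot 1: 2·(1+2) − 5 = 1 → (1,1,2)
replace slot 3: 2·(1+1) − 2 = 2 → (1,1,2)
replace slot 1: 2·(1+2) − 1 = 5 → (5,1,2)
replace slot 3: 2·(5+1) − 2 = 10 → (5,1,10)

5,1,10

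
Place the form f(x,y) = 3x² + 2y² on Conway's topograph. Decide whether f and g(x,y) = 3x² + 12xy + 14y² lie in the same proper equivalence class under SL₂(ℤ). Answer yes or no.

D₁ = -24, D₂ = -24
f: flip: (3,0,2)→(2,0,3)
f: reduced (well bottom): (2,0,3) with a≤c, −a<b≤a
g: translate: b→0 (≡12 mod 6), so (3,12,14)→(3,0,2)
g: flip: (3,0,2)→(2,0,3)
g: reduced (well bottom): (2,0,3) with a≤c, −a<b≤a
reduced forms (2, 0, 3) vs (2, 0, 3) ⇒ equivalent

yes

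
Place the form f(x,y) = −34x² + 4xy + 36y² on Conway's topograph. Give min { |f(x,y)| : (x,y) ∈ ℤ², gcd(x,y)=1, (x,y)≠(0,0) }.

river: ρ → (36,68,-2)
river: ρ → (-2,68,36)
river: ρ → (36,4,-34)
river: ρ → (-34,64,6)
river: ρ → (6,68,-12)
river: ρ → (-12,52,46)
river: ρ → (46,40,-18)
river: ρ → (-18,68,4)
river: ρ → (4,68,-18)
river: ρ → (-18,40,46)
river: ρ → (46,52,-12)
river: ρ → (-12,68,6)
river: ρ → (6,64,-34)
river: ρ → (-34,4,36)
closes: descent 0, river 14
min |a| on river = 2

2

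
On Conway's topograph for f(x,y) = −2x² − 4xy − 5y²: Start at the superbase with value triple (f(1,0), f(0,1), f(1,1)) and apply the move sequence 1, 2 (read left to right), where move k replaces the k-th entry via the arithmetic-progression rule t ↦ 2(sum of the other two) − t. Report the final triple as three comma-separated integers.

start (-2,-5,-11) = (f(1,0),f(0,1),f(1,1))
replace slot 1: 2·((-5)+(-11)) − (-2) = -30 → (-30,-5,-11)
replace slot 2: 2·((-30)+(-11)) − (-5) = -77 → (-30,-77,-11)

-30,-77,-11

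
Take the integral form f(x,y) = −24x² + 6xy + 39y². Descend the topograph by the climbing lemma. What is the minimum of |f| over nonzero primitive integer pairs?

descent: ρ → (39,-6,-24)
descent: ρ → (-24,54,9)  [lands on river]
river: ρ → (9,54,-24)
river: ρ → (-24,42,21)
river: ρ → (21,42,-24)
closes: descent 2, river 4
min |a| on river = 9

9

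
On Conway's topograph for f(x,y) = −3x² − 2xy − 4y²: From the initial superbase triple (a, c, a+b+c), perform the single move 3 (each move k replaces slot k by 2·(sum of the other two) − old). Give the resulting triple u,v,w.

start (-3,-4,-9) = (f(1,0),f(0,1),f(1,1))
replace slot 3: 2·((-3)+(-4)) − (-9) = -5 → (-3,-4,-5)

-3,-4,-5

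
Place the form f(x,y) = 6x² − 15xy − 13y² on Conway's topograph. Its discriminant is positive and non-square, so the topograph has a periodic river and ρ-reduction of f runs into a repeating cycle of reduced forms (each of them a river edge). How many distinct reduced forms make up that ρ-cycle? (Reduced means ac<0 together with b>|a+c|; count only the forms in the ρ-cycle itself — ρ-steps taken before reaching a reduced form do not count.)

D = 537, ⌊√D⌋ = 23
descent: ρ → (-13,15,6)  [lands on river]
river: ρ → (6,21,-4)
river: ρ → (-4,19,11)
river: ρ → (11,3,-12)
river: ρ → (-12,21,2)
river: ρ → (2,23,-1)
river: ρ → (-1,23,2)
river: ρ → (2,21,-12)
river: ρ → (-12,3,11)
river: ρ → (11,19,-4)
river: ρ → (-4,21,6)
river: ρ → (6,15,-13)
river: ρ → (-13,11,8)
river: ρ → (8,21,-3)
river: ρ → (-3,21,8)
river: ρ → (8,11,-13)
ρ-cycle length = 16 (tail of 1 descent step not counted)

16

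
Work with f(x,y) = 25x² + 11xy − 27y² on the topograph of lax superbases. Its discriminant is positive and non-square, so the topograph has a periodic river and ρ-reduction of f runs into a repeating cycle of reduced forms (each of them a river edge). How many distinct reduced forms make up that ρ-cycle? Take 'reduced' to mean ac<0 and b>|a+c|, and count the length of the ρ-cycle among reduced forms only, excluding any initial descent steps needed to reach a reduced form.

D = 2821, ⌊√D⌋ = 53
river: ρ → (-27,43,9)
river: ρ → (9,47,-17)
river: ρ → (-17,21,35)
river: ρ → (35,49,-3)
river: ρ → (-3,53,1)
river: ρ → (1,53,-3)
river: ρ → (-3,49,35)
river: ρ → (35,21,-17)
river: ρ → (-17,47,9)
river: ρ → (9,43,-27)
river: ρ → (-27,11,25)
river: ρ → (25,39,-13)
river: ρ → (-13,39,25)
river: ρ → (25,11,-27)
ρ-cycle length = 14 (tail of 0 descent steps not counted)

14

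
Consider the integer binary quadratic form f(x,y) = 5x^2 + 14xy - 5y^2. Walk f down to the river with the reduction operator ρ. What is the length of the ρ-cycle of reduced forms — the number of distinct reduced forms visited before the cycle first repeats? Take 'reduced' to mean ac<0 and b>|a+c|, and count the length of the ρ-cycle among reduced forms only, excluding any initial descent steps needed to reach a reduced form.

D = 296, ⌊√D⌋ = 17
river: ρ → (-5,16,2)
river: ρ → (2,16,-5)
river: ρ → (-5,14,5)
river: ρ → (5,16,-2)
river: ρ → (-2,16,5)
river: ρ → (5,14,-5)
ρ-cycle length = 6 (tail of 0 descent steps not counted)

6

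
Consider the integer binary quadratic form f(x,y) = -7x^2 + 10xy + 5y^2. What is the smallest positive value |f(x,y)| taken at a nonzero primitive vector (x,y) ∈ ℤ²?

river: ρ → (5,10,-7)
river: ρ → (-7,4,8)
river: ρ → (8,12,-3)
river: ρ → (-3,12,8)
river: ρ → (8,4,-7)
river: ρ → (-7,10,5)
closes: descent 0, river 6
min |a| on river = 3

3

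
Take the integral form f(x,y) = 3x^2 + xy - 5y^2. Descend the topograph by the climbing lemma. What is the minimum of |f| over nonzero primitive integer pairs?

descent: ρ → (-5,-1,3)
descent: ρ → (3,7,-1)  [lands on river]
river: ρ → (-1,7,3)
river: ρ → (3,5,-3)
river: ρ → (-3,7,1)
river: ρ → (1,7,-3)
river: ρ → (-3,5,3)
closes: descent 2, river 6
min |a| on river = 1

1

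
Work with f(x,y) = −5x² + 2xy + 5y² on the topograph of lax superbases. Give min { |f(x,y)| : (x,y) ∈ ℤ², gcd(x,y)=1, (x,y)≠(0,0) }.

river: ρ → (5,8,-2)
river: ρ → (-2,8,5)
river: ρ → (5,2,-5)
river: ρ → (-5,8,2)
river: ρ → (2,8,-5)
river: ρ → (-5,2,5)
closes: descent 0, river 6
min |a| on river = 2

2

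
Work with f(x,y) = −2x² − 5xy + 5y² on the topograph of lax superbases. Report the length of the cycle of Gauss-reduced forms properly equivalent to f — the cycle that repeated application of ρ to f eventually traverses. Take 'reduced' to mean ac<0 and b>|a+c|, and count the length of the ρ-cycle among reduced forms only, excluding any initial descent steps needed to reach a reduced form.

D = 65, ⌊√D⌋ = 8
descent: ρ → (5,5,-2)  [lands on river]
river: ρ → (-2,7,2)
river: ρ → (2,5,-5)
river: ρ → (-5,5,2)
river: ρ → (2,7,-2)
river: ρ → (-2,5,5)
ρ-cycle length = 6 (tail of 1 descent step not counted)

6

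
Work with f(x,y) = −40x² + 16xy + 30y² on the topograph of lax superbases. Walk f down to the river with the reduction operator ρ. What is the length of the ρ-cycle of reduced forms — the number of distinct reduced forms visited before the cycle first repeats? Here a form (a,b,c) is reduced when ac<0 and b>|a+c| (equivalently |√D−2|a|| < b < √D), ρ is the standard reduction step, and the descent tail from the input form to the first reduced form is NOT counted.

D = 5056, ⌊√D⌋ = 71
river: ρ → (30,44,-26)
river: ρ → (-26,60,14)
river: ρ → (14,52,-42)
river: ρ → (-42,32,24)
river: ρ → (24,64,-10)
river: ρ → (-10,56,48)
river: ρ → (48,40,-18)
river: ρ → (-18,68,6)
river: ρ → (6,64,-40)
river: ρ → (-40,16,30)
ρ-cycle length = 10 (tail of 0 descent steps not counted)

10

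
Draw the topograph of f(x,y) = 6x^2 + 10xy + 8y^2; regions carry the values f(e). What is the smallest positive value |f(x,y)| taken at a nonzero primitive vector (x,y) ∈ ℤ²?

translate: b→-2 (≡10 mod 12), so (6,10,8)→(6,-2,4)
flip: (6,-2,4)→(4,2,6)
reduced (well bottom): (4,2,6) with a≤c, −a<b≤a
well minimum = a = 4

4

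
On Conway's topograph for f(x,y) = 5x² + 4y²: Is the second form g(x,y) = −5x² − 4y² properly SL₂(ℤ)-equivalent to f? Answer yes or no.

D₁ = -80, D₂ = -80
f: flip: (5,0,4)→(4,0,5)
f: reduced (well bottom): (4,0,5) with a≤c, −a<b≤a
g is negative-definite; reduce −g:
−g: flip: (5,0,4)→(4,0,5)
−g: reduced (well bottom): (4,0,5) with a≤c, −a<b≤a
flip sign back: reduced form of g is (-4,0,-5)
reduced forms (4, 0, 5) vs (-4, 0, -5) ⇒ inequivalent

no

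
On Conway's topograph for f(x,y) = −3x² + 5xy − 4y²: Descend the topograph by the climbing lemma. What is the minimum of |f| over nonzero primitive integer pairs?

translate: b→1 (≡-5 mod 6), so (3,-5,4)→(3,1,2)
flip: (3,1,2)→(2,-1,3)
reduced (well bottom): (2,-1,3) with a≤c, −a<b≤a
well minimum |f| = |-2| = 2 (negative-definite)

2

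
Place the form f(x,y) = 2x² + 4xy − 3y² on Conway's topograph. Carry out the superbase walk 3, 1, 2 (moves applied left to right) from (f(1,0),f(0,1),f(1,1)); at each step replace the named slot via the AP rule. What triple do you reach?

start (2,-3,3) = (f(1,0),f(0,1),f(1,1))
replace slot 3: 2·(2+(-3)) − 3 = -5 → (2,-3,-5)
replace slot 1: 2·((-3)+(-5)) − 2 = -18 → (-18,-3,-5)
replace slot 2: 2·((-18)+(-5)) − (-3) = -43 → (-18,-43,-5)

-18,-43,-5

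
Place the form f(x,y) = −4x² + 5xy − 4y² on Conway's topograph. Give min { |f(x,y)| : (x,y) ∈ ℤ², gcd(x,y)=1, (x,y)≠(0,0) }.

translate: b→3 (≡-5 mod 8), so (4,-5,4)→(4,3,3)
flip: (4,3,3)→(3,-3,4)
translate: b→3 (≡-3 mod 6), so (3,-3,4)→(3,3,4)
reduced (well bottom): (3,3,4) with a≤c, −a<b≤a
well minimum |f| = |-3| = 3 (negative-definite)

3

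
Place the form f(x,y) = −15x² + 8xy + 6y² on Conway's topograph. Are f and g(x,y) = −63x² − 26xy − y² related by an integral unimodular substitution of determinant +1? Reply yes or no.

D₁ = 424, D₂ = 424
river cycle of f (length 18): (6, 16, -7), (-7, 12, 10), (10, 8, -9), (-9, 10, 9), (9, 8, -10), (-10, 12, 7), (7, 16, -6), (-6, 20, 1), (1, 20, -6), (-6, 16, 7), … (8 more)
river cycle of g (length 18): (-1, 20, 6), (6, 16, -7), (-7, 12, 10), (10, 8, -9), (-9, 10, 9), (9, 8, -10), (-10, 12, 7), (7, 16, -6), (-6, 20, 1), (1, 20, -6), … (8 more)
cycles coincide ⇒ equivalent

yes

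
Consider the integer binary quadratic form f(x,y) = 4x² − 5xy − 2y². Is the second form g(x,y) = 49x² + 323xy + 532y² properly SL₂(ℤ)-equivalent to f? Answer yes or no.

D₁ = 57, D₂ = 57
river cycle of f (length 6): (-2, 5, 4), (4, 3, -3), (-3, 3, 4), (4, 5, -2), (-2, 7, 1), (1, 7, -2)
river cycle of g (length 6): (4, 3, -3), (-3, 3, 4), (4, 5, -2), (-2, 7, 1), (1, 7, -2), (-2, 5, 4)
cycles coincide ⇒ equivalent

yes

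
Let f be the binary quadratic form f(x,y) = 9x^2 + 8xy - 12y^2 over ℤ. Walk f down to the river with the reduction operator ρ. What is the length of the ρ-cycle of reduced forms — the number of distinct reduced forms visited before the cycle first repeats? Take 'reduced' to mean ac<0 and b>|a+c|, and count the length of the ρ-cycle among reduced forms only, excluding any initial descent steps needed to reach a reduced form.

D = 496, ⌊√D⌋ = 22
river: ρ → (-12,16,5)
river: ρ → (5,14,-15)
river: ρ → (-15,16,4)
river: ρ → (4,16,-15)
river: ρ → (-15,14,5)
river: ρ → (5,16,-12)
river: ρ → (-12,8,9)
river: ρ → (9,10,-11)
river: ρ → (-11,12,8)
river: ρ → (8,20,-3)
river: ρ → (-3,22,1)
river: ρ → (1,22,-3)
river: ρ → (-3,20,8)
river: ρ → (8,12,-11)
river: ρ → (-11,10,9)
river: ρ → (9,8,-12)
ρ-cycle length = 16 (tail of 0 descent steps not counted)

16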